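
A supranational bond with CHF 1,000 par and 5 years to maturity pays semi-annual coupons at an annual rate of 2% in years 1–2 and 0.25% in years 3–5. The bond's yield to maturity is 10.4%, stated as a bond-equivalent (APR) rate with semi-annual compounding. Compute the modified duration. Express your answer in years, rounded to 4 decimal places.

Periodic yield y = 0.052. First find Macaulay duration:
  t   CF        PV=CF/(1+0.052)^t    t·PV
  1        10.00         9.5057         9.5057
  2        10.00         9.0358        18.0717
  3        10.00         8.5892        25.7676
  4        10.00         8.1646        32.6586
  5         1.25         0.9701         4.8507
  6         1.25         0.9222         5.5331
  7         1.25         0.8766         6.1362
  8         1.25         0.8333         6.6661
  9         1.25         0.7921         7.1287
  10    1,001.25       603.0942     6,030.9417
  Σ                    642.7838     6,147.2600
P = 642.7838; Macaulay duration = 6,147.2600 / 642.7838 = 9.56350 half-year periods = 4.78175 years.
Modified duration = D_Mac / (1 + y) = 4.78175 / 1.052 = 4.54539 years.

4.5454 years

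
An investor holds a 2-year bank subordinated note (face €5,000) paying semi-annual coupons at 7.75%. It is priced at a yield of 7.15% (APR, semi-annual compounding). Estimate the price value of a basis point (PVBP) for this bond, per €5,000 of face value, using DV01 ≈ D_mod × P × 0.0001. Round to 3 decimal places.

€0.923

Periodic yield y = 0.03575.
  t   CF        PV=CF/(1+0.03575)^t    t·PV
  1       193.75       187.0625       187.0625
  2       193.75       180.6059       361.2117
  3       193.75       174.3721       523.1162
  4     5,193.75     4,512.9578    18,051.8312
  Σ                  5,054.9982    19,123.2216
P = 5,054.9982; D_Mac = 3.78303 half-year periods = 1.89152 yrs; D_mod = 1.82623 yrs.
DV01 ≈ 1.82623 × 5,054.9982 × 0.0001 = 0.923158.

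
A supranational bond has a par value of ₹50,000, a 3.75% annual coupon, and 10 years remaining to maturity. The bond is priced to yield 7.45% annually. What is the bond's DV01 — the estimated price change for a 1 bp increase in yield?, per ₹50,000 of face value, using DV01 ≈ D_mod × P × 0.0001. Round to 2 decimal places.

Periodic yield y = 0.0745.
  t   CF        PV=CF/(1+0.0745)^t    t·PV
  1     1,875.00     1,744.9977     1,744.9977
  2     1,875.00     1,624.0090     3,248.0180
  3     1,875.00     1,511.4090     4,534.2271
  4     1,875.00     1,406.6161     5,626.4645
  5     1,875.00     1,309.0890     6,545.4450
  6     1,875.00     1,218.3239     7,309.9432
  7     1,875.00     1,133.8519     7,936.9633
  8     1,875.00     1,055.2368     8,441.8941
  9     1,875.00       982.0724     8,838.6514
  10   51,875.00    25,286.8022   252,868.0220
  Σ                 37,272.4079   307,094.6263
P = 37,272.4079; D_Mac = 8.23919 yrs; D_mod = 7.66793 yrs.
DV01 ≈ 7.66793 × 37,272.4079 × 0.0001 = 28.580235.

₹28.58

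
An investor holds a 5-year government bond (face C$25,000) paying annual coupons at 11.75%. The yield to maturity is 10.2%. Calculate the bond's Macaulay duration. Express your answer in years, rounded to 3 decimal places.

Periodic yield y = 0.102. Discount each cash flow and weight by its year:
  t   CF        PV=CF/(1+0.102)^t    t·PV
  1     2,937.50     2,665.6080     2,665.6080
  2     2,937.50     2,418.8820     4,837.7640
  3     2,937.50     2,194.9928     6,584.9783
  4     2,937.50     1,991.8265     7,967.3058
  5    27,937.50    17,190.1461    85,950.7305
  Σ                 26,461.4553   108,006.3867
Price P = Σ PV = 26,461.4553.
Macaulay duration = Σ(t·PV) / P = 108,006.3867 / 26,461.4553 = 4.08165 years.

4.082 years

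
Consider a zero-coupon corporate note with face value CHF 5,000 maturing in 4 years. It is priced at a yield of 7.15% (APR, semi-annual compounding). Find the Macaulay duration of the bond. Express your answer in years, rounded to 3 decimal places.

A zero-coupon bond has a single cash flow at maturity, so its Macaulay duration equals its maturity: 4 years.
(Equivalently: 8 semi-annual periods ÷ 2 = 4 years.)

4.000 years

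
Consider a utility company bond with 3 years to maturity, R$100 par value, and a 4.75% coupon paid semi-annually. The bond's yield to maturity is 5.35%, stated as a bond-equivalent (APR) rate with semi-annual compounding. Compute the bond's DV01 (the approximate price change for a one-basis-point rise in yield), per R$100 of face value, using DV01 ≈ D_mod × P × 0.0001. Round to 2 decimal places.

Periodic yield y = 0.02675.
  t   CF        PV=CF/(1+0.02675)^t    t·PV
  1        2.375         2.3131         2.3131
  2        2.375         2.2529         4.5057
  3        2.375         2.1942         6.5825
  4        2.375         2.1370         8.5480
  5        2.375         2.0813        10.4066
  6      102.375        87.3787       524.2723
  Σ                     98.3572       556.6283
P = 98.3572; D_Mac = 5.65925 half-year periods = 2.82963 yrs; D_mod = 2.75591 yrs.
DV01 ≈ 2.75591 × 98.3572 × 0.0001 = 0.027106.

R$0.03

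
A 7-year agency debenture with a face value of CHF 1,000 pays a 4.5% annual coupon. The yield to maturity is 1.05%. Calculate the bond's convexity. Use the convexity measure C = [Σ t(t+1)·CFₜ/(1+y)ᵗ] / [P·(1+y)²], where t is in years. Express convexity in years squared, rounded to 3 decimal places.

With y = 0.0105:
  t   CF        PV=CF/(1+0.0105)^t    t·PV        t(t+1)·PV
  1        45.00        44.5324        44.5324          89.0648
  2        45.00        44.0697        88.1394         264.4181
  3        45.00        43.6118       130.8353         523.3411
  4        45.00        43.1586       172.6344         863.1718
  5        45.00        42.7101       213.5507       1,281.3040
  6        45.00        42.2663       253.5980       1,775.1861
  7     1,045.00       971.3194     6,799.2358      54,393.8867
  Σ                  1,231.6683     7,702.5259      59,190.3726
P = 1,231.6683.
Convexity = Σ t(t+1)·PV / [P·(1+y)²] = 59,190.3726 / (1,231.6683 × 1.021110) = 47.06355.

47.064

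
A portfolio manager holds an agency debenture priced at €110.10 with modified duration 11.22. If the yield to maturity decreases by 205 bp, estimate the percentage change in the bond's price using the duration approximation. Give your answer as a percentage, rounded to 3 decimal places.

Duration approximation: ΔP/P ≈ -D_mod · Δy = -11.22 × (-0.0205) = +0.230010.
As a percentage: +23.0010%.

+23.001%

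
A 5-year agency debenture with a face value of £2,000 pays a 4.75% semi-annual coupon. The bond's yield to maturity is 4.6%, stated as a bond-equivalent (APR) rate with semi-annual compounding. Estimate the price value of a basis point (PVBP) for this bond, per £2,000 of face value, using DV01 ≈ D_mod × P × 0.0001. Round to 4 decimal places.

£0.8878

Periodic yield y = 0.023.
  t   CF        PV=CF/(1+0.023)^t    t·PV
  1        47.50        46.4321        46.4321
  2        47.50        45.3881        90.7763
  3        47.50        44.3677       133.1030
  4        47.50        43.3702       173.4807
  5        47.50        42.3951       211.9754
  6        47.50        41.4419       248.6515
  7        47.50        40.5102       283.5713
  8        47.50        39.5994       316.7952
  9        47.50        38.7091       348.3818
  10    2,047.50     1,631.0511    16,310.5112
  Σ                  2,013.2648    18,163.6783
P = 2,013.2648; D_Mac = 9.02200 half-year periods = 4.51100 yrs; D_mod = 4.40958 yrs.
DV01 ≈ 4.40958 × 2,013.2648 × 0.0001 = 0.887765.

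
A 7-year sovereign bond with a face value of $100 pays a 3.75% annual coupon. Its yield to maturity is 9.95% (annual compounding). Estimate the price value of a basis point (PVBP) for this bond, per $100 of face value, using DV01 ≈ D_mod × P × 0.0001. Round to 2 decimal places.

$0.04

Periodic yield y = 0.0995.
  t   CF        PV=CF/(1+0.0995)^t    t·PV
  1         3.75         3.4106         3.4106
  2         3.75         3.1020         6.2040
  3         3.75         2.8213         8.4638
  4         3.75         2.5660        10.2639
  5         3.75         2.3338        11.6688
  6         3.75         2.1226        12.7354
  7       103.75        53.4099       373.8690
  Σ                     69.7660       426.6155
P = 69.7660; D_Mac = 6.11494 yrs; D_mod = 5.56157 yrs.
DV01 ≈ 5.56157 × 69.7660 × 0.0001 = 0.038801.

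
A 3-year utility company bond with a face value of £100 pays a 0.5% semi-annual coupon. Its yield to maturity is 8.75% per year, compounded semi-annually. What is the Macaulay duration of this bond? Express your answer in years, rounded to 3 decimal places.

Periodic yield y = 0.04375. Discount each cash flow and weight by its period:
  t   CF        PV=CF/(1+0.04375)^t    t·PV
  1         0.25         0.2395         0.2395
  2         0.25         0.2295         0.4590
  3         0.25         0.2199         0.6596
  4         0.25         0.2106         0.8426
  5         0.25         0.2018         1.0091
  6       100.25        77.5364       465.2182
  Σ                     78.6377       468.4279
Price P = Σ PV = 78.6377.
Macaulay duration = Σ(t·PV) / P = 468.4279 / 78.6377 = 5.95679 half-year periods.
In years: 5.95679 / 2 = 2.97839 years.

2.978 years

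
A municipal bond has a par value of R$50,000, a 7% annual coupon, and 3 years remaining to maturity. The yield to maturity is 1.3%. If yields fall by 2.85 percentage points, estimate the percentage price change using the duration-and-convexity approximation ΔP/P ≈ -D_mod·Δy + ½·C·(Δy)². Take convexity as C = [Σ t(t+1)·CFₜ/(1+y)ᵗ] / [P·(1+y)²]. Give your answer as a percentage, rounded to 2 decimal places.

+8.38%

With y = 0.013:
  t   CF        PV=CF/(1+0.013)^t    t·PV        t(t+1)·PV
  1     3,500.00     3,455.0839     3,455.0839       6,910.1678
  2     3,500.00     3,410.7442     6,821.4885      20,464.4654
  3    53,500.00    51,466.5961   154,399.7883     617,599.1534
  Σ                 58,332.4243   164,676.3607     644,973.7866
P = 58,332.4243; D_Mac = 2.82307 yrs; D_mod = 2.78684 yrs; C = 10.77490.
Duration effect: -2.78684 × (-0.0285) = +0.079425
Convexity effect: 0.5 × 10.77490 × (-0.0285)² = +0.0043760
ΔP/P ≈ +0.079425 + 0.0043760 = +0.083801 = +8.3801%.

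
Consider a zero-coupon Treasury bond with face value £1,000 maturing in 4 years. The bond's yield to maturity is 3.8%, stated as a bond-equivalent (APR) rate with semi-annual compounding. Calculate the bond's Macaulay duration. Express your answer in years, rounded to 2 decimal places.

4.00 years

A zero-coupon bond has a single cash flow at maturity, so its Macaulay duration equals its maturity: 4 years.
(Equivalently: 8 semi-annual periods ÷ 2 = 4 years.)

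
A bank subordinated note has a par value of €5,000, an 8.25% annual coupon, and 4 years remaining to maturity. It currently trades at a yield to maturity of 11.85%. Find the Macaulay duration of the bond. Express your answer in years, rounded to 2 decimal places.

Periodic yield y = 0.1185. Discount each cash flow and weight by its year:
  t   CF        PV=CF/(1+0.1185)^t    t·PV
  1       412.50       368.7975       368.7975
  2       412.50       329.7251       659.4502
  3       412.50       294.7922       884.3766
  4     5,412.50     3,458.2307    13,832.9226
  Σ                  4,451.5454    15,745.5468
Price P = Σ PV = 4,451.5454.
Macaulay duration = Σ(t·PV) / P = 15,745.5468 / 4,451.5454 = 3.53710 years.

3.54 years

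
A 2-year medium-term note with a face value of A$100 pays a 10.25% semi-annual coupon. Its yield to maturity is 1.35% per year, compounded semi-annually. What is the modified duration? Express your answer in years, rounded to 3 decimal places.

1.858 years

Periodic yield y = 0.00675. First find Macaulay duration:
  t   CF        PV=CF/(1+0.00675)^t    t·PV
  1        5.125         5.0906         5.0906
  2        5.125         5.0565        10.1130
  3        5.125         5.0226        15.0678
  4      105.125       102.3339       409.3355
  Σ                    117.5036       439.6070
P = 117.5036; Macaulay duration = 439.6070 / 117.5036 = 3.74122 half-year periods = 1.87061 years.
Modified duration = D_Mac / (1 + y) = 1.87061 / 1.00675 = 1.85807 years.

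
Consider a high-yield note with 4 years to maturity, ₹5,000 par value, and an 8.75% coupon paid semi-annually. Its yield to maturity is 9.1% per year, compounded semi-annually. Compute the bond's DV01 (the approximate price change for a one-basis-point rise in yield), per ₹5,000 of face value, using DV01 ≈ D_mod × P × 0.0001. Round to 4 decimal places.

₹1.6339

Periodic yield y = 0.0455.
  t   CF        PV=CF/(1+0.0455)^t    t·PV
  1       218.75       209.2300       209.2300
  2       218.75       200.1244       400.2487
  3       218.75       191.4150       574.2450
  4       218.75       183.0846       732.3386
  5       218.75       175.1168       875.5841
  6       218.75       167.4958     1,004.9746
  7       218.75       160.2064     1,121.4446
  8     5,218.75     3,655.7307    29,245.8456
  Σ                  4,942.4037    34,163.9113
P = 4,942.4037; D_Mac = 6.91241 half-year periods = 3.45620 yrs; D_mod = 3.30579 yrs.
DV01 ≈ 3.30579 × 4,942.4037 × 0.0001 = 1.633855.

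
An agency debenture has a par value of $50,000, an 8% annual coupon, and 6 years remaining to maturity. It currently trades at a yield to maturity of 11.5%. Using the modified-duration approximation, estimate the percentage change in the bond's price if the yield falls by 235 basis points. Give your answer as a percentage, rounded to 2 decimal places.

Periodic yield y = 0.115. Modified duration first:
  t   CF        PV=CF/(1+0.115)^t    t·PV
  1     4,000.00     3,587.4439     3,587.4439
  2     4,000.00     3,217.4385     6,434.8770
  3     4,000.00     2,885.5951     8,656.7852
  4     4,000.00     2,587.9777    10,351.9106
  5     4,000.00     2,321.0562    11,605.2810
  6    54,000.00    28,102.4741   168,614.8443
  Σ                 42,701.9854   209,251.1421
P = 42,701.9854; D_Mac = 4.90027 yrs; D_mod = 4.90027/(1+0.115) = 4.39486 yrs.
ΔP/P ≈ -D_mod · Δy = -4.39486 × (-0.0235) = +0.103279 = +10.3279%.

+10.33%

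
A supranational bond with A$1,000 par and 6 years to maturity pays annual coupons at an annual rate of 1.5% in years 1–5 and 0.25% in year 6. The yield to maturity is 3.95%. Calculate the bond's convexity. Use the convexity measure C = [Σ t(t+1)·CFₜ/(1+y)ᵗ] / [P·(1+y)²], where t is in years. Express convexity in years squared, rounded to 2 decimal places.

With y = 0.0395:
  t   CF        PV=CF/(1+0.0395)^t    t·PV        t(t+1)·PV
  1        15.00        14.4300        14.4300          28.8600
  2        15.00        13.8817        27.7634          83.2901
  3        15.00        13.3542        40.0626         160.2504
  4        15.00        12.8468        51.3870         256.9350
  5        15.00        12.3586        61.7929         370.7576
  6     1,002.50       794.5796     4,767.4777      33,372.3439
  Σ                    861.4509     4,962.9136      34,272.4370
P = 861.4509.
Convexity = Σ t(t+1)·PV / [P·(1+y)²] = 34,272.4370 / (861.4509 × 1.080560) = 36.81845.

36.82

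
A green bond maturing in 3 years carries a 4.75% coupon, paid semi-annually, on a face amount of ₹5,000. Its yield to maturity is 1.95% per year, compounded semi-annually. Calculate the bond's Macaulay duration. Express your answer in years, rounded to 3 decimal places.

Periodic yield y = 0.00975. Discount each cash flow and weight by its period:
  t   CF        PV=CF/(1+0.00975)^t    t·PV
  1       118.75       117.6034       117.6034
  2       118.75       116.4678       232.9356
  3       118.75       115.3432       346.0296
  4       118.75       114.2295       456.9179
  5       118.75       113.1265       565.6324
  6     5,118.75     4,829.2618    28,975.5707
  Σ                  5,406.0321    30,694.6896
Price P = Σ PV = 5,406.0321.
Macaulay duration = Σ(t·PV) / P = 30,694.6896 / 5,406.0321 = 5.67786 half-year periods.
In years: 5.67786 / 2 = 2.83893 years.

2.839 years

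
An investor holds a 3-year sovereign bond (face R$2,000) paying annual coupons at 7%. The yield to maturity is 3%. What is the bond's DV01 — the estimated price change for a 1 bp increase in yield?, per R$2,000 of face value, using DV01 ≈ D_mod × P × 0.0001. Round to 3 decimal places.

R$0.609

Periodic yield y = 0.03.
  t   CF        PV=CF/(1+0.03)^t    t·PV
  1       140.00       135.9223       135.9223
  2       140.00       131.9634       263.9269
  3     2,140.00     1,958.4032     5,875.2095
  Σ                  2,226.2889     6,275.0586
P = 2,226.2889; D_Mac = 2.81862 yrs; D_mod = 2.73652 yrs.
DV01 ≈ 2.73652 × 2,226.2889 × 0.0001 = 0.609229.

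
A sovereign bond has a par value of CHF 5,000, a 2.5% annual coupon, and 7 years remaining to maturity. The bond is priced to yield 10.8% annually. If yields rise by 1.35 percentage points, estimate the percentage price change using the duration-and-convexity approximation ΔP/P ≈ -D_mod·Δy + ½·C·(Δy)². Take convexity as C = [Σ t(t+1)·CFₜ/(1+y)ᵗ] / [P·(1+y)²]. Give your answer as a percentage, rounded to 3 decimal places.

-7.353%

With y = 0.108:
  t   CF        PV=CF/(1+0.108)^t    t·PV        t(t+1)·PV
  1       125.00       112.8159       112.8159         225.6318
  2       125.00       101.8194       203.6388         610.9163
  3       125.00        91.8948       275.6843       1,102.7371
  4       125.00        82.9375       331.7500       1,658.7501
  5       125.00        74.8533       374.2667       2,245.6003
  6       125.00        67.5572       405.3430       2,837.4012
  7     5,125.00     2,499.8592    17,499.0143     139,992.1147
  Σ                  3,031.7372    19,202.5130     148,673.1515
P = 3,031.7372; D_Mac = 6.33383 yrs; D_mod = 5.71645 yrs; C = 39.94491.
Duration effect: -5.71645 × (+0.0135) = -0.077172
Convexity effect: 0.5 × 39.94491 × (0.0135)² = +0.0036400
ΔP/P ≈ -0.077172 + 0.0036400 = -0.073532 = -7.3532%.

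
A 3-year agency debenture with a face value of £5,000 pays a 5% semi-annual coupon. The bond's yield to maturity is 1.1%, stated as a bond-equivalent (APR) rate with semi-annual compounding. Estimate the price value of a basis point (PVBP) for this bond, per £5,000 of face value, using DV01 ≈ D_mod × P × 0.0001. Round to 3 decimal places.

Periodic yield y = 0.0055.
  t   CF        PV=CF/(1+0.0055)^t    t·PV
  1       125.00       124.3163       124.3163
  2       125.00       123.6363       247.2725
  3       125.00       122.9600       368.8799
  4       125.00       122.2874       489.1496
  5       125.00       121.6185       608.0925
  6     5,125.00     4,959.0835    29,754.5009
  Σ                  5,573.9019    31,592.2118
P = 5,573.9019; D_Mac = 5.66788 half-year periods = 2.83394 yrs; D_mod = 2.81844 yrs.
DV01 ≈ 2.81844 × 5,573.9019 × 0.0001 = 1.570970.

£1.571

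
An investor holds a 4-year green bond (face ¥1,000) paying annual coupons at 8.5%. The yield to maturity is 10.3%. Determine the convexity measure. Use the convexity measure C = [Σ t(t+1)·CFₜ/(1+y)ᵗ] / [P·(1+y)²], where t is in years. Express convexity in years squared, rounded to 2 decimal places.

13.94

With y = 0.103:
  t   CF        PV=CF/(1+0.103)^t    t·PV        t(t+1)·PV
  1        85.00        77.0626        77.0626         154.1251
  2        85.00        69.8663       139.7327         419.1980
  3        85.00        63.3421       190.0263         760.1051
  4     1,085.00       733.0400     2,932.1601      14,660.8005
  Σ                    943.3110     3,338.9816      15,994.2286
P = 943.3110.
Convexity = Σ t(t+1)·PV / [P·(1+y)²] = 15,994.2286 / (943.3110 × 1.216609) = 13.93662.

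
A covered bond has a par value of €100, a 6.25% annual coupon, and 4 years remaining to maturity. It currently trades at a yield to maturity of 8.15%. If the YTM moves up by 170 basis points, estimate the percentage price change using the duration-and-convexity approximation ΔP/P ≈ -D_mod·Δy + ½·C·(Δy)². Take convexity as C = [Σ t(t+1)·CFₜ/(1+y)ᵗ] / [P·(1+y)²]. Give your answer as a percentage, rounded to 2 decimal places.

-5.52%

With y = 0.0815:
  t   CF        PV=CF/(1+0.0815)^t    t·PV        t(t+1)·PV
  1         6.25         5.7790         5.7790          11.5580
  2         6.25         5.3435        10.6870          32.0611
  3         6.25         4.9408        14.8225          59.2900
  4       106.25        77.6646       310.6582       1,553.2910
  Σ                     93.7279       341.9468       1,656.2002
P = 93.7279; D_Mac = 3.64829 yrs; D_mod = 3.37336 yrs; C = 15.10744.
Duration effect: -3.37336 × (+0.017) = -0.057347
Convexity effect: 0.5 × 15.10744 × (0.017)² = +0.0021830
ΔP/P ≈ -0.057347 + 0.0021830 = -0.055164 = -5.5164%.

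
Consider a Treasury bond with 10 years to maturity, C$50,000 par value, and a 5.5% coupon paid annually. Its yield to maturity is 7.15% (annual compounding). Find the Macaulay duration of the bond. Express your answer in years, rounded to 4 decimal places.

7.8041 years

Periodic yield y = 0.0715. Discount each cash flow and weight by its year:
  t   CF        PV=CF/(1+0.0715)^t    t·PV
  1     2,750.00     2,566.4956     2,566.4956
  2     2,750.00     2,395.2362     4,790.4724
  3     2,750.00     2,235.4047     6,706.2142
  4     2,750.00     2,086.2387     8,344.9547
  5     2,750.00     1,947.0263     9,735.1315
  6     2,750.00     1,817.1034    10,902.6204
  7     2,750.00     1,695.8501    11,870.9508
  8     2,750.00     1,582.6879    12,661.5035
  9     2,750.00     1,477.0769    13,293.6924
  10   52,750.00    26,442.3902   264,423.9023
  Σ                 44,245.5101   345,295.9377
Price P = Σ PV = 44,245.5101.
Macaulay duration = Σ(t·PV) / P = 345,295.9377 / 44,245.5101 = 7.80409 years.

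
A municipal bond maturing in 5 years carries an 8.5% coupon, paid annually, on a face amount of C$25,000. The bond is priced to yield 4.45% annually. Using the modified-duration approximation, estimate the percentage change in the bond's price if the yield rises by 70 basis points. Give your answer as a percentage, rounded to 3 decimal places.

Periodic yield y = 0.0445. Modified duration first:
  t   CF        PV=CF/(1+0.0445)^t    t·PV
  1     2,125.00     2,034.4663     2,034.4663
  2     2,125.00     1,947.7896     3,895.5792
  3     2,125.00     1,864.8058     5,594.4173
  4     2,125.00     1,785.3574     7,141.4294
  5    27,125.00    21,818.6324   109,093.1620
  Σ                 29,451.0514   127,759.0542
P = 29,451.0514; D_Mac = 4.33801 yrs; D_mod = 4.33801/(1+0.0445) = 4.15320 yrs.
ΔP/P ≈ -D_mod · Δy = -4.15320 × (+0.007) = -0.029072 = -2.9072%.

-2.907%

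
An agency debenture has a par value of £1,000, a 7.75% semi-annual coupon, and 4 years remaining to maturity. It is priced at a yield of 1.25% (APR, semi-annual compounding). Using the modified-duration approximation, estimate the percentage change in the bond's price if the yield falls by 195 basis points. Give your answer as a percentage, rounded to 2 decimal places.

Periodic yield y = 0.00625. Modified duration first:
  t   CF        PV=CF/(1+0.00625)^t    t·PV
  1        38.75        38.5093        38.5093
  2        38.75        38.2701        76.5403
  3        38.75        38.0324       114.0973
  4        38.75        37.7962       151.1848
  5        38.75        37.5614       187.8072
  6        38.75        37.3281       223.9688
  7        38.75        37.0963       259.6740
  8     1,038.75       988.2433     7,905.9466
  Σ                  1,252.8373     8,957.7283
P = 1,252.8373; D_Mac = 7.14995 half-year periods = 3.57498 yrs; D_mod = 3.57498/(1+0.00625) = 3.55277 yrs.
ΔP/P ≈ -D_mod · Δy = -3.55277 × (-0.0195) = +0.069279 = +6.9279%.

+6.93%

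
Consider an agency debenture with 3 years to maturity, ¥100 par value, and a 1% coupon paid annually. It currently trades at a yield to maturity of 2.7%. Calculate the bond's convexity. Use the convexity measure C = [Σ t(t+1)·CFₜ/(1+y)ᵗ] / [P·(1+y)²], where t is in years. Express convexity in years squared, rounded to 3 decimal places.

With y = 0.027:
  t   CF        PV=CF/(1+0.027)^t    t·PV        t(t+1)·PV
  1         1.00         0.9737         0.9737           1.9474
  2         1.00         0.9481         1.8962           5.6887
  3       101.00        93.2417       279.7250       1,118.9000
  Σ                     95.1635       282.5949       1,126.5361
P = 95.1635.
Convexity = Σ t(t+1)·PV / [P·(1+y)²] = 1,126.5361 / (95.1635 × 1.054729) = 11.22364.

11.224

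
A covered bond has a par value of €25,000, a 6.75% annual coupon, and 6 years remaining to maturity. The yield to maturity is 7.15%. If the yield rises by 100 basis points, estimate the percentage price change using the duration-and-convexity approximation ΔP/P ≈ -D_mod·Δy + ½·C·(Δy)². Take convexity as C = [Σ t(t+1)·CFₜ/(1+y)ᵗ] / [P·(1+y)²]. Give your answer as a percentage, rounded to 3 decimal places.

With y = 0.0715:
  t   CF        PV=CF/(1+0.0715)^t    t·PV        t(t+1)·PV
  1     1,687.50     1,574.8950     1,574.8950       3,149.7900
  2     1,687.50     1,469.8040     2,939.6080       8,818.8241
  3     1,687.50     1,371.7256     4,115.1769      16,460.7076
  4     1,687.50     1,280.1919     5,120.7677      25,603.8383
  5     1,687.50     1,194.7661     5,973.8307      35,842.9841
  6    26,687.50    17,634.1626   105,804.9754     740,634.8277
  Σ                 24,525.5453   125,529.2537     830,510.9718
P = 24,525.5453; D_Mac = 5.11831 yrs; D_mod = 4.77677 yrs; C = 29.49459.
Duration effect: -4.77677 × (+0.01) = -0.047768
Convexity effect: 0.5 × 29.49459 × (0.01)² = +0.0014747
ΔP/P ≈ -0.047768 + 0.0014747 = -0.046293 = -4.6293%.

-4.629%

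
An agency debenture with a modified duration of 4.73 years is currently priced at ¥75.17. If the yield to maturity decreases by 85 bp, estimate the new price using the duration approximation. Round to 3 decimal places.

¥78.192

Duration approximation: ΔP/P ≈ -D_mod · Δy = -4.73 × (-0.0085) = +0.040205.
New price ≈ 75.17 × (1 + 0.040205) = 78.19220985.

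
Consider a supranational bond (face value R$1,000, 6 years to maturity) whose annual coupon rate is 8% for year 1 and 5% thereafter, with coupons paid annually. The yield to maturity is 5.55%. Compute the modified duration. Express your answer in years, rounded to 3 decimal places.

Periodic yield y = 0.0555. First find Macaulay duration:
  t   CF        PV=CF/(1+0.0555)^t    t·PV
  1        80.00        75.7935        75.7935
  2        50.00        44.8801        89.7601
  3        50.00        42.5202       127.5606
  4        50.00        40.2844       161.1377
  5        50.00        38.1662       190.8310
  6     1,050.00       759.3463     4,556.0777
  Σ                  1,000.9906     5,201.1605
P = 1,000.9906; Macaulay duration = 5,201.1605 / 1,000.9906 = 5.19601 years.
Modified duration = D_Mac / (1 + y) = 5.19601 / 1.0555 = 4.92280 years.

4.923 years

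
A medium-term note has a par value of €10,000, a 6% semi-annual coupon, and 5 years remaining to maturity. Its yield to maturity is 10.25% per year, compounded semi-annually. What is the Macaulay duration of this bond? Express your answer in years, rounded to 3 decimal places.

Periodic yield y = 0.05125. Discount each cash flow and weight by its period:
  t   CF        PV=CF/(1+0.05125)^t    t·PV
  1       300.00       285.3746       285.3746
  2       300.00       271.4621       542.9242
  3       300.00       258.2279       774.6838
  4       300.00       245.6389       982.5558
  5       300.00       233.6637     1,168.3184
  6       300.00       222.2722     1,333.6334
  7       300.00       211.4361     1,480.0529
  8       300.00       201.1283     1,609.0264
  9       300.00       191.3230     1,721.9070
  10   10,300.00     6,248.5196    62,485.1960
  Σ                  8,369.0465    72,383.6724
Price P = Σ PV = 8,369.0465.
Macaulay duration = Σ(t·PV) / P = 72,383.6724 / 8,369.0465 = 8.64897 half-year periods.
In years: 8.64897 / 2 = 4.32449 years.

4.324 years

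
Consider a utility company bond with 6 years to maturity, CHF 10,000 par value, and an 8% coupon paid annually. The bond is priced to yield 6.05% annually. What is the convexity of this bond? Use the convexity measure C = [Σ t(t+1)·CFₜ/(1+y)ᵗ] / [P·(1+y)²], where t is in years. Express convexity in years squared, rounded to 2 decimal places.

29.48

With y = 0.0605:
  t   CF        PV=CF/(1+0.0605)^t    t·PV        t(t+1)·PV
  1       800.00       754.3612       754.3612       1,508.7223
  2       800.00       711.3259     1,422.6519       4,267.9556
  3       800.00       670.7458     2,012.2374       8,048.9497
  4       800.00       632.4807     2,529.9229      12,649.6145
  5       800.00       596.3986     2,981.9931      17,891.9583
  6    10,800.00     7,592.0615    45,552.3691     318,866.5837
  Σ                 10,957.3737    55,253.5355     363,233.7841
P = 10,957.3737.
Convexity = Σ t(t+1)·PV / [P·(1+y)²] = 363,233.7841 / (10,957.3737 × 1.124660) = 29.47531.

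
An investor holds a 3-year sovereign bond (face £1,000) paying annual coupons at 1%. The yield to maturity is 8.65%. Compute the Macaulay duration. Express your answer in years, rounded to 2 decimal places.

Periodic yield y = 0.0865. Discount each cash flow and weight by its year:
  t   CF        PV=CF/(1+0.0865)^t    t·PV
  1        10.00         9.2039         9.2039
  2        10.00         8.4711        16.9422
  3     1,010.00       787.4667     2,362.4000
  Σ                    805.1417     2,388.5461
Price P = Σ PV = 805.1417.
Macaulay duration = Σ(t·PV) / P = 2,388.5461 / 805.1417 = 2.96662 years.

2.97 years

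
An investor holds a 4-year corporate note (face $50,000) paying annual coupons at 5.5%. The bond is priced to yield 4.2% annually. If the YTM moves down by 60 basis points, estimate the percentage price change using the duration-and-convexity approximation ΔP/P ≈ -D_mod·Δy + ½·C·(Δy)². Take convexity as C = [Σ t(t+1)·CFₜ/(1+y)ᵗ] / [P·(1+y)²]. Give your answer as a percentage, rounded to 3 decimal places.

With y = 0.042:
  t   CF        PV=CF/(1+0.042)^t    t·PV        t(t+1)·PV
  1     2,750.00     2,639.1555     2,639.1555       5,278.3109
  2     2,750.00     2,532.7788     5,065.5575      15,196.6726
  3     2,750.00     2,430.6898     7,292.0694      29,168.2775
  4    52,750.00    44,745.7290   178,982.9160     894,914.5802
  Σ                 52,348.3530   193,979.6984     944,557.8412
P = 52,348.3530; D_Mac = 3.70555 yrs; D_mod = 3.55619 yrs; C = 16.61843.
Duration effect: -3.55619 × (-0.006) = +0.021337
Convexity effect: 0.5 × 16.61843 × (-0.006)² = +0.0002991
ΔP/P ≈ +0.021337 + 0.0002991 = +0.021636 = +2.1636%.

+2.164%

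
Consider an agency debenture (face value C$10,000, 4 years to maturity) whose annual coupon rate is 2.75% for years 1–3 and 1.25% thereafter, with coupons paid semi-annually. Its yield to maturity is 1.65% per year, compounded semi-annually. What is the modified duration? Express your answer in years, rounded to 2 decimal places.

Periodic yield y = 0.00825. First find Macaulay duration:
  t   CF        PV=CF/(1+0.00825)^t    t·PV
  1       137.50       136.3749       136.3749
  2       137.50       135.2590       270.5180
  3       137.50       134.1523       402.4568
  4       137.50       133.0546       532.2183
  5       137.50       131.9658       659.8292
  6       137.50       130.8860       785.3162
  7        62.50        59.0068       413.0479
  8    10,062.50     9,422.3677    75,378.9416
  Σ                 10,283.0672    78,578.7029
P = 10,283.0672; Macaulay duration = 78,578.7029 / 10,283.0672 = 7.64156 half-year periods = 3.82078 years.
Modified duration = D_Mac / (1 + y) = 3.82078 / 1.00825 = 3.78952 years.

3.79 years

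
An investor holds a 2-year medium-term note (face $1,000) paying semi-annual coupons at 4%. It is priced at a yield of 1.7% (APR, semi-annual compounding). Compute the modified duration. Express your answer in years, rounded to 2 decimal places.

Periodic yield y = 0.0085. First find Macaulay duration:
  t   CF        PV=CF/(1+0.0085)^t    t·PV
  1        20.00        19.8314        19.8314
  2        20.00        19.6643        39.3286
  3        20.00        19.4985        58.4956
  4     1,020.00       986.0446     3,944.1784
  Σ                  1,045.0389     4,061.8341
P = 1,045.0389; Macaulay duration = 4,061.8341 / 1,045.0389 = 3.88678 half-year periods = 1.94339 years.
Modified duration = D_Mac / (1 + y) = 1.94339 / 1.0085 = 1.92701 years.

1.93 years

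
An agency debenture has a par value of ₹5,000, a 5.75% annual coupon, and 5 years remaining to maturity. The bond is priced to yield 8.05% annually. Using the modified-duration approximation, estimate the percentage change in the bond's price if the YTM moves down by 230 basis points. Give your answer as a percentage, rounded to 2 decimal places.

+9.49%

Periodic yield y = 0.0805. Modified duration first:
  t   CF        PV=CF/(1+0.0805)^t    t·PV
  1       287.50       266.0805       266.0805
  2       287.50       246.2568       492.5137
  3       287.50       227.9101       683.7302
  4       287.50       210.9302       843.7208
  5     5,287.50     3,590.2652    17,951.3258
  Σ                  4,541.4428    20,237.3710
P = 4,541.4428; D_Mac = 4.45615 yrs; D_mod = 4.45615/(1+0.0805) = 4.12416 yrs.
ΔP/P ≈ -D_mod · Δy = -4.12416 × (-0.023) = +0.094856 = +9.4856%.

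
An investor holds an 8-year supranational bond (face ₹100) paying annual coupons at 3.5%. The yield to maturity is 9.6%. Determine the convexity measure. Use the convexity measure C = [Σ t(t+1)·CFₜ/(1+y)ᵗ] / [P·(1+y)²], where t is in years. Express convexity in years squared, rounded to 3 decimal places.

48.945

With y = 0.096:
  t   CF        PV=CF/(1+0.096)^t    t·PV        t(t+1)·PV
  1         3.50         3.1934         3.1934           6.3869
  2         3.50         2.9137         5.8274          17.4823
  3         3.50         2.6585         7.9755          31.9020
  4         3.50         2.4256         9.7025          48.5127
  5         3.50         2.2132        11.0659          66.3952
  6         3.50         2.0193        12.1159          84.8114
  7         3.50         1.8424        12.8971         103.1768
  8       103.50        49.7114       397.6911       3,579.2202
  Σ                     66.9776       460.4689       3,937.8874
P = 66.9776.
Convexity = Σ t(t+1)·PV / [P·(1+y)²] = 3,937.8874 / (66.9776 × 1.201216) = 48.94548.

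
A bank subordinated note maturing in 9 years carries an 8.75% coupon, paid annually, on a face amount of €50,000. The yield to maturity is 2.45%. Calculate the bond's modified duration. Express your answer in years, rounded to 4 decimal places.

Periodic yield y = 0.0245. First find Macaulay duration:
  t   CF        PV=CF/(1+0.0245)^t    t·PV
  1     4,375.00     4,270.3758     4,270.3758
  2     4,375.00     4,168.2536     8,336.5072
  3     4,375.00     4,068.5735    12,205.7206
  4     4,375.00     3,971.2772    15,885.1089
  5     4,375.00     3,876.3077    19,381.5385
  6     4,375.00     3,783.6093    22,701.6556
  7     4,375.00     3,693.1276    25,851.8935
  8     4,375.00     3,604.8098    28,838.4784
  9    54,375.00    43,731.2212   393,580.9909
  Σ                 75,167.5558   531,052.2694
P = 75,167.5558; Macaulay duration = 531,052.2694 / 75,167.5558 = 7.06491 years.
Modified duration = D_Mac / (1 + y) = 7.06491 / 1.0245 = 6.89596 years.

6.8960 years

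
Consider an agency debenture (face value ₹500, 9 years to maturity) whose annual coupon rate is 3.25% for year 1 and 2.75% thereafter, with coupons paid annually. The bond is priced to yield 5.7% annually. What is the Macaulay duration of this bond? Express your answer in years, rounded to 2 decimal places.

7.92 years

Periodic yield y = 0.057. Discount each cash flow and weight by its year:
  t   CF        PV=CF/(1+0.057)^t    t·PV
  1        16.25        15.3737        15.3737
  2        13.75        12.3070        24.6140
  3        13.75        11.6433        34.9300
  4        13.75        11.0155        44.0619
  5        13.75        10.4214        52.1072
  6        13.75         9.8595        59.1567
  7        13.75         9.3278        65.2944
  8        13.75         8.8248        70.5981
  9       513.75       311.9442     2,807.4980
  Σ                    400.7172     3,173.6340
Price P = Σ PV = 400.7172.
Macaulay duration = Σ(t·PV) / P = 3,173.6340 / 400.7172 = 7.91989 years.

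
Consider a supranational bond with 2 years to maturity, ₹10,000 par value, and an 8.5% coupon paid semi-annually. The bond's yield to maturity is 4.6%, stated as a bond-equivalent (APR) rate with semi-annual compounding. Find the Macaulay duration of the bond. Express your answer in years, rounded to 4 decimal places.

Periodic yield y = 0.023. Discount each cash flow and weight by its period:
  t   CF        PV=CF/(1+0.023)^t    t·PV
  1       425.00       415.4448       415.4448
  2       425.00       406.1044       812.2087
  3       425.00       396.9740     1,190.9219
  4    10,425.00     9,518.6099    38,074.4396
  Σ                 10,737.1330    40,493.0150
Price P = Σ PV = 10,737.1330.
Macaulay duration = Σ(t·PV) / P = 40,493.0150 / 10,737.1330 = 3.77131 half-year periods.
In years: 3.77131 / 2 = 1.88565 years.

1.8857 years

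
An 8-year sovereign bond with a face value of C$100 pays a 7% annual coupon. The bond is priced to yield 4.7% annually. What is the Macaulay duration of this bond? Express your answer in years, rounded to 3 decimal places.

6.511 years

Periodic yield y = 0.047. Discount each cash flow and weight by its year:
  t   CF        PV=CF/(1+0.047)^t    t·PV
  1         7.00         6.6858         6.6858
  2         7.00         6.3856        12.7713
  3         7.00         6.0990        18.2970
  4         7.00         5.8252        23.3008
  5         7.00         5.5637        27.8186
  6         7.00         5.3140        31.8837
  7         7.00         5.0754        35.5279
  8       107.00        74.0987       592.7892
  Σ                    115.0473       749.0743
Price P = Σ PV = 115.0473.
Macaulay duration = Σ(t·PV) / P = 749.0743 / 115.0473 = 6.51101 years.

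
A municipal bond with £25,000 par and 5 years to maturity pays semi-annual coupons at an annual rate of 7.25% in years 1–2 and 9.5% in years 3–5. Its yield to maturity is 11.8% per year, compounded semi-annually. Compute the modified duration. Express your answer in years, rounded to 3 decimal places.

3.940 years

Periodic yield y = 0.059. First find Macaulay duration:
  t   CF        PV=CF/(1+0.059)^t    t·PV
  1       906.25       855.7602       855.7602
  2       906.25       808.0832     1,616.1665
  3       906.25       763.0625     2,289.1876
  4       906.25       720.5501     2,882.2004
  5     1,187.50       891.5667     4,457.8333
  6     1,187.50       841.8949     5,051.3692
  7     1,187.50       794.9904     5,564.9330
  8     1,187.50       750.6992     6,005.5934
  9     1,187.50       708.8755     6,379.8797
  10   26,187.50    14,761.6342   147,616.3420
  Σ                 21,897.1169   182,719.2651
P = 21,897.1169; Macaulay duration = 182,719.2651 / 21,897.1169 = 8.34444 half-year periods = 4.17222 years.
Modified duration = D_Mac / (1 + y) = 4.17222 / 1.059 = 3.93978 years.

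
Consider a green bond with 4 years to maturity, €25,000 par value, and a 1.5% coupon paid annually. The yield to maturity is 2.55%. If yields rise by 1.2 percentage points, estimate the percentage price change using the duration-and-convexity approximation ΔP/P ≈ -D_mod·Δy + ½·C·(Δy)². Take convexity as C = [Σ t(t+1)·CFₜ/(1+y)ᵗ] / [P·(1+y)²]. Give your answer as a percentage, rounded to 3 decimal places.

-4.443%

With y = 0.0255:
  t   CF        PV=CF/(1+0.0255)^t    t·PV        t(t+1)·PV
  1       375.00       365.6753       365.6753         731.3506
  2       375.00       356.5824       713.1649       2,139.4946
  3       375.00       347.7157     1,043.1470       4,172.5881
  4    25,375.00    22,943.6967    91,774.7866     458,873.9331
  Σ                 24,013.6700    93,896.7738     465,917.3664
P = 24,013.6700; D_Mac = 3.91014 yrs; D_mod = 3.81291 yrs; C = 18.44926.
Duration effect: -3.81291 × (+0.012) = -0.045755
Convexity effect: 0.5 × 18.44926 × (0.012)² = +0.0013283
ΔP/P ≈ -0.045755 + 0.0013283 = -0.044427 = -4.4427%.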